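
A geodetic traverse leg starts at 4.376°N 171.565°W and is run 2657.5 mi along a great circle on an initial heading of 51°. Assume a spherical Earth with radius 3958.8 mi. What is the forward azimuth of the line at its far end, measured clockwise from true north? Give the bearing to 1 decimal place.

final bearing 60.2°

Central angle δ = d/R = 0.671289 rad.
Start latitude φ₁ = 0.076376 rad; initial bearing θ = 0.890118 rad.
Destination latitude: φ₂ = arcsin( sin φ₁ cos δ + cos φ₁ sin δ cos θ ) = arcsin(0.450039) = 26.746°.
Then Δλ = atan2(0.481973, 0.748682) = 0.571977 rad, from sin θ sin δ cos φ₁ over cos δ − sin φ₁ sin φ₂.
λ₂ = λ₁ + Δλ = -138.793°.
The forward bearing on arrival equals the back-azimuth from the destination plus 180°.
Back-azimuth from P₂ (26.7°, -138.8°) to P₁ (4.4°, -171.6°), with Δλ' = λ₁ − λ₂ = -32.8°: atan2( sin Δλ' cos φ₁ , cos φ₂ sin φ₁ − sin φ₂ cos φ₁ cos Δλ' ) = 240.2°.
Final bearing = (240.2° + 180°) mod 360° = 60.2°.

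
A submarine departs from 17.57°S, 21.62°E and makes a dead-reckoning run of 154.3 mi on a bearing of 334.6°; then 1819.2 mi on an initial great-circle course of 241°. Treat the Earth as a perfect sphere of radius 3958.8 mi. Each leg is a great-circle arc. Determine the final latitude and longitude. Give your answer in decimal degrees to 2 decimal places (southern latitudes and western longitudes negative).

Apply the spherical direct solution leg by leg, carrying full precision between legs.
Leg 1: from (-17.57°, 21.62°), δ = 154.3/3958.8 = 0.038976 rad, θ = 334.6° → φ = -15.55°, λ = 20.63°.
Leg 2: from (-15.55°, 20.63°), δ = 1819.2/3958.8 = 0.459533 rad, θ = 241° → φ = -26.58°, λ = -5.08°.

latitude -26.58°, longitude -5.08°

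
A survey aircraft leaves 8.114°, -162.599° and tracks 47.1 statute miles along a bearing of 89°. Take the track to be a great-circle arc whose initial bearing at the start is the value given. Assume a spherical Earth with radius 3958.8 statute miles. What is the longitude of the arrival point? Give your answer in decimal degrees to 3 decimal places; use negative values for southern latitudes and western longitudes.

longitude -161.911°

The arc subtends δ = 47.1/3958.8 = 0.011898 rad at the centre.
With φ₁ = 8.114° = 0.141616 rad and θ = 89° = 1.553343 rad:
Destination latitude: φ₂ = arcsin( sin φ₁ cos δ + cos φ₁ sin δ cos θ ) = arcsin(0.141339) = 8.125°.
For the longitude increment, Δλ = atan2( sin θ sin δ cos φ₁, cos δ − sin φ₁ sin φ₂ ) = atan2(0.011776, 0.979980) = 0.688°.
λ₂ = λ₁ + Δλ = -161.911°.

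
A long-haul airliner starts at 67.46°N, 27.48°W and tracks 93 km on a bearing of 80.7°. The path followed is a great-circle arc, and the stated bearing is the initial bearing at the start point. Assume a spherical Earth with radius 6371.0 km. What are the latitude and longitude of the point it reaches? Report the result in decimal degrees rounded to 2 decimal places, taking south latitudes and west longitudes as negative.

δ = 93/6371 = 0.014597 rad (0.8364°).
Converting: φ₁ = 1.177399 rad, θ = 1.408481 rad.
sin φ₂ = sin φ₁ cos δ + cos φ₁ sin δ cos θ = (0.923612)(0.999893) + (0.383328)(0.014597)(0.161604) = 0.924418
φ₂ = asin(0.924418) = 1.179507 rad = 67.58°.
For the longitude increment, Δλ = atan2( sin θ sin δ cos φ₁, cos δ − sin φ₁ sin φ₂ ) = atan2(0.005522, 0.146090) = 2.16°.
Hence λ₂ = -27.48° + 2.16° = -25.32°.

latitude 67.58°, longitude -25.32°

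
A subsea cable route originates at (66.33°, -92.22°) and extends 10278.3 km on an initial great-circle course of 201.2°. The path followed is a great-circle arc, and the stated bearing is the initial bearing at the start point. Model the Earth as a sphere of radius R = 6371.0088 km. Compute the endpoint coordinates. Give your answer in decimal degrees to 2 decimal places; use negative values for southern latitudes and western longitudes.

latitude -24.39°, longitude -115.59°

δ = 10278.3/6371.0088 = 1.613292 rad (92.4348°).
Converting: φ₁ = 1.157677 rad, θ = 3.511602 rad.
Destination latitude: φ₂ = arcsin( sin φ₁ cos δ + cos φ₁ sin δ cos θ ) = arcsin(-0.412870) = -24.39°.
For the longitude increment, Δλ = atan2( sin θ sin δ cos φ₁, cos δ − sin φ₁ sin φ₂ ) = atan2(-0.145050, 0.335653) = -23.37°.
λ₂ = -92.22° + -23.37° = -115.59°.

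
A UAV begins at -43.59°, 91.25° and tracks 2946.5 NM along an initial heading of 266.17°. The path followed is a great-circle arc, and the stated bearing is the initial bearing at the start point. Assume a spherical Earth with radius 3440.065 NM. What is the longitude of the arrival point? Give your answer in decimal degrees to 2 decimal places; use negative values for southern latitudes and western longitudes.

longitude 31.50°

δ = 2946.5/3440.065 = 0.856525 rad (49.0752°).
Start latitude φ₁ = -0.760789 rad; initial bearing θ = 4.645543 rad.
sin φ₂ = sin φ₁ cos δ + cos φ₁ sin δ cos θ = (-0.689493)(0.655067) + (0.724292)(0.755570)(-0.066796) = -0.488219
φ₂ = asin(-0.488219) = -0.510048 rad = -29.22°.
For the longitude increment, Δλ = atan2( sin θ sin δ cos φ₁, cos δ − sin φ₁ sin φ₂ ) = atan2(-0.546032, 0.318444) = -59.75°.
λ₂ = 91.25° + -59.75° = 31.50°.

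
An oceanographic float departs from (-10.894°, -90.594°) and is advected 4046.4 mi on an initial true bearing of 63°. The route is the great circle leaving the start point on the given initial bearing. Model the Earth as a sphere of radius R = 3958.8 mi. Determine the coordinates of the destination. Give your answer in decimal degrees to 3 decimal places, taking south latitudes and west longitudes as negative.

δ = 4046.4/3958.8 = 1.022128 rad (58.5636°).
Start latitude φ₁ = -0.190136 rad; initial bearing θ = 1.099557 rad.
Destination latitude: φ₂ = arcsin( sin φ₁ cos δ + cos φ₁ sin δ cos θ ) = arcsin(0.281804) = 16.368°.
For the longitude increment, Δλ = atan2( sin θ sin δ cos φ₁, cos δ − sin φ₁ sin φ₂ ) = atan2(0.746524, 0.574810) = 52.404°.
Hence λ₂ = -90.594° + 52.404° = -38.190°.

latitude 16.368°, longitude -38.190°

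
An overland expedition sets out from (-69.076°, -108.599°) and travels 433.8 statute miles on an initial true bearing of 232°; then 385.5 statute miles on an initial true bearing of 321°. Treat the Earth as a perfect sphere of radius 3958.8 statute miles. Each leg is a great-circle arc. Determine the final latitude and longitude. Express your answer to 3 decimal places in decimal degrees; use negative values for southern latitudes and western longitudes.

latitude -67.665°, longitude -134.301°

Apply the spherical direct solution leg by leg, carrying full precision between legs.
Leg 1: from (-69.076°, -108.599°), δ = 433.8/3958.8 = 0.109579 rad, θ = 232° → φ = -72.269°, λ = -125.036°.
Leg 2: from (-72.269°, -125.036°), δ = 385.5/3958.8 = 0.097378 rad, θ = 321° → φ = -67.665°, λ = -134.301°.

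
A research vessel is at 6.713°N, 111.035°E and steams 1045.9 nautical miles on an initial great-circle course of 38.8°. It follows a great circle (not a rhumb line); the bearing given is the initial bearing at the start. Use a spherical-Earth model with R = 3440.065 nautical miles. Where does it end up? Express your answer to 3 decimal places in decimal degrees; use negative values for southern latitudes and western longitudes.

δ = 1045.9/3440.065 = 0.304035 rad (17.4199°).
With φ₁ = 6.713° = 0.117164 rad and θ = 38.8° = 0.677188 rad:
sin φ₂ = sin φ₁ cos δ + cos φ₁ sin δ cos θ = (0.116896)(0.954136) + (0.993144)(0.299373)(0.779338) = 0.343248
φ₂ = asin(0.343248) = 0.350372 rad = 20.075°.
For the longitude increment, Δλ = atan2( sin θ sin δ cos φ₁, cos δ − sin φ₁ sin φ₂ ) = atan2(0.186302, 0.914012) = 11.521°.
λ₂ = λ₁ + Δλ = 122.556°.

latitude 20.075°, longitude 122.556°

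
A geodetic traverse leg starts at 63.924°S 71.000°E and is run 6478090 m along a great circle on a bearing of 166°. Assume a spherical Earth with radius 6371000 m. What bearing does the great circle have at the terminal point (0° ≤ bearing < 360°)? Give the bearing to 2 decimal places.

δ = 6478090/6371000 = 1.016809 rad (58.2589°).
With φ₁ = -63.924° = -1.115684 rad and θ = 166° = 2.897247 rad:
Applying the spherical law of cosines for sides, sin φ₂ = sin φ₁ cos δ + cos φ₁ sin δ cos θ = -0.835248, so φ₂ = -56.642°.
Δλ = atan2( sin θ sin δ cos φ₁ , cos δ − sin φ₁ sin φ₂ ) = atan2(0.090435, -0.224148) = 2.758105 rad = 158.028°.
λ₂ = 71.000° + 158.028° = 229.028°, normalized to (−180°, 180°] → -130.972°.
The forward bearing on arrival equals the back-azimuth from the destination plus 180°.
Back-azimuth from P₂ (-56.64°, -130.97°) to P₁ (-63.92°, 71.00°), with Δλ' = λ₁ − λ₂ = 201.97°: atan2( sin Δλ' cos φ₁ , cos φ₂ sin φ₁ − sin φ₂ cos φ₁ cos Δλ' ) = 191.15°.
Final bearing = (191.15° + 180°) mod 360° = 11.15°.

final bearing 11.15°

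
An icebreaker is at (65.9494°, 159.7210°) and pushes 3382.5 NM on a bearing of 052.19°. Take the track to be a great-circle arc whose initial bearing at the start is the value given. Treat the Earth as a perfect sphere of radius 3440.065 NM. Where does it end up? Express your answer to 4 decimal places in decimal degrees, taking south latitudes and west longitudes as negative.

Central angle δ = d/R = 0.983266 rad.
Converting: φ₁ = 1.151034 rad, θ = 0.910887 rad.
Destination latitude: φ₂ = arcsin( sin φ₁ cos δ + cos φ₁ sin δ cos θ ) = arcsin(0.714132) = 45.5721°.
For the longitude increment, Δλ = atan2( sin θ sin δ cos φ₁, cos δ − sin φ₁ sin φ₂ ) = atan2(0.267987, -0.097828) = 110.0546°.
λ₂ = 159.7210° + 110.0546° = 269.7756°, normalized to (−180°, 180°] → -90.2244°.

latitude 45.5721°, longitude -90.2244°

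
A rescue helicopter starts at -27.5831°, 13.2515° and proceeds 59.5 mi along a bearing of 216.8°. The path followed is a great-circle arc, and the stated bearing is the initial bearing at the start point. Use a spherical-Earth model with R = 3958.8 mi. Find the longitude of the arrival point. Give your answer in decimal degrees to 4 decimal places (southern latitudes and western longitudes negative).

longitude 12.6658°

The arc subtends δ = 59.5/3958.8 = 0.015030 rad at the centre.
With φ₁ = -27.5831° = -0.481416 rad and θ = 216.8° = 3.783874 rad:
Applying the spherical law of cosines for sides, sin φ₂ = sin φ₁ cos δ + cos φ₁ sin δ cos θ = -0.473649, so φ₂ = -28.2714°.
Then Δλ = atan2(-0.007980, 0.780571) = -0.010222 rad, from sin θ sin δ cos φ₁ over cos δ − sin φ₁ sin φ₂.
Hence λ₂ = 13.2515° + -0.5857° = 12.6658°.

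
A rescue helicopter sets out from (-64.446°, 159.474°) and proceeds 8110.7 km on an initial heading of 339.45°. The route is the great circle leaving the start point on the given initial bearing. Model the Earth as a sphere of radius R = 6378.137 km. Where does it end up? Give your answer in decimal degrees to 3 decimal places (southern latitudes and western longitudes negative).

Central angle δ = d/R = 1.271641 rad.
With φ₁ = -64.446° = -1.124795 rad and θ = 339.45° = 5.924520 rad:
sin φ₂ = sin φ₁ cos δ + cos φ₁ sin δ cos θ = (-0.902179)(0.294713) + (0.431362)(0.955586)(0.936366) = 0.120089
φ₂ = asin(0.120089) = 0.120379 rad = 6.897°.
For the longitude increment, Δλ = atan2( sin θ sin δ cos φ₁, cos δ − sin φ₁ sin φ₂ ) = atan2(-0.144693, 0.403055) = -19.748°.
λ₂ = 159.474° + -19.748° = 139.726°.

latitude 6.897°, longitude 139.726°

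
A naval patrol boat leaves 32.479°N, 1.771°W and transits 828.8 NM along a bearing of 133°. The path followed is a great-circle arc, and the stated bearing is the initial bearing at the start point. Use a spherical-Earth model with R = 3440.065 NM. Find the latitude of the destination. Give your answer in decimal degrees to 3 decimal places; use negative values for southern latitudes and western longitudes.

δ = 828.8/3440.065 = 0.240926 rad (13.8040°).
With φ₁ = 32.479° = 0.566865 rad and θ = 133° = 2.321288 rad:
sin φ₂ = sin φ₁ cos δ + cos φ₁ sin δ cos θ = (0.536990)(0.971118) + (0.843588)(0.238602)(-0.681998) = 0.384207
φ₂ = asin(0.384207) = 0.394349 rad = 22.595°.
Δλ = atan2( sin θ sin δ cos φ₁ , cos δ − sin φ₁ sin φ₂ ) = atan2(0.147208, 0.764802) = 0.190153 rad = 10.895°.
Hence λ₂ = -1.771° + 10.895° = 9.124°.

latitude 22.595°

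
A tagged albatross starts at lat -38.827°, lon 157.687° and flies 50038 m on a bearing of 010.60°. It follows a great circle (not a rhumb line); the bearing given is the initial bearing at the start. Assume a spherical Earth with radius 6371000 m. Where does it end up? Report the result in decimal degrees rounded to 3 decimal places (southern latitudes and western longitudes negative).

latitude -38.385°, longitude 157.793°

δ = 50038/6371000 = 0.007854 rad (0.4500°).
Start latitude φ₁ = -0.677659 rad; initial bearing θ = 0.185005 rad.
sin φ₂ = sin φ₁ cos δ + cos φ₁ sin δ cos θ = (-0.626971)(0.999969) + (0.779043)(0.007854)(0.982935) = -0.620938
φ₂ = asin(-0.620938) = -0.669938 rad = -38.385°.
For the longitude increment, Δλ = atan2( sin θ sin δ cos φ₁, cos δ − sin φ₁ sin φ₂ ) = atan2(0.001126, 0.610659) = 0.106°.
λ₂ = λ₁ + Δλ = 157.793°.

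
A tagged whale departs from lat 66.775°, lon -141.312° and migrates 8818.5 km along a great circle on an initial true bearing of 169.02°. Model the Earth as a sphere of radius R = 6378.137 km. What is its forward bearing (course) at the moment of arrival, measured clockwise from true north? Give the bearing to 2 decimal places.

The arc subtends δ = 8818.5/6378.137 = 1.382614 rad at the centre.
With φ₁ = 66.775° = 1.165444 rad and θ = 169.02° = 2.949956 rad:
Destination latitude: φ₂ = arcsin( sin φ₁ cos δ + cos φ₁ sin δ cos θ ) = arcsin(-0.208376) = -12.027°.
Then Δλ = atan2(0.073783, 0.378563) = 0.192490 rad, from sin θ sin δ cos φ₁ over cos δ − sin φ₁ sin φ₂.
λ₂ = -141.312° + 11.029° = -130.283°.
The forward bearing on arrival equals the back-azimuth from the destination plus 180°.
Back-azimuth from P₂ (-12.03°, -130.28°) to P₁ (66.78°, -141.31°), with Δλ' = λ₁ − λ₂ = -11.03°: atan2( sin Δλ' cos φ₁ , cos φ₂ sin φ₁ − sin φ₂ cos φ₁ cos Δλ' ) = 355.60°.
Final bearing = (355.60° + 180°) mod 360° = 175.60°.

final bearing 175.60°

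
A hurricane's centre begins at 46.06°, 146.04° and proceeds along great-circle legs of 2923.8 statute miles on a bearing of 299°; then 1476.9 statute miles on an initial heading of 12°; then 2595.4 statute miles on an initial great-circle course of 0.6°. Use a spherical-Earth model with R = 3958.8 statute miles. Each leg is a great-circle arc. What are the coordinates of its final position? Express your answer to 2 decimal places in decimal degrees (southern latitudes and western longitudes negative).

latitude 72.57°, longitude -87.19°

Apply the spherical direct solution leg by leg, carrying full precision between legs.
Leg 1: from (46.06°, 146.04°), δ = 2923.8/3958.8 = 0.738557 rad, θ = 299° → φ = 49.37°, λ = 81.32°.
Leg 2: from (49.37°, 81.32°), δ = 1476.9/3958.8 = 0.373068 rad, θ = 12° → φ = 69.86°, λ = 94.04°.
Leg 3: from (69.86°, 94.04°), δ = 2595.4/3958.8 = 0.655603 rad, θ = 0.6° → φ = 72.57°, λ = -87.19°.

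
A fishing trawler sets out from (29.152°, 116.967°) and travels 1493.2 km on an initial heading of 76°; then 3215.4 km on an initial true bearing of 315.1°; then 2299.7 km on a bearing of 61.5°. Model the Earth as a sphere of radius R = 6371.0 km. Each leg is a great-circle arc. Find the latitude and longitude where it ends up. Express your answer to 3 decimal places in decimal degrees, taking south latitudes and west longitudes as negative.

latitude 54.377°, longitude 133.451°

Apply the spherical direct solution leg by leg, carrying full precision between legs.
Leg 1: from (29.152°, 116.967°), δ = 1493.2/6371 = 0.234375 rad, θ = 76° → φ = 31.525°, λ = 132.295°.
Leg 2: from (31.525°, 132.295°), δ = 3215.4/6371 = 0.504693 rad, θ = 315.1° → φ = 48.560°, λ = 101.251°.
Leg 3: from (48.560°, 101.251°), δ = 2299.7/6371 = 0.360964 rad, θ = 61.5° → φ = 54.377°, λ = 133.451°.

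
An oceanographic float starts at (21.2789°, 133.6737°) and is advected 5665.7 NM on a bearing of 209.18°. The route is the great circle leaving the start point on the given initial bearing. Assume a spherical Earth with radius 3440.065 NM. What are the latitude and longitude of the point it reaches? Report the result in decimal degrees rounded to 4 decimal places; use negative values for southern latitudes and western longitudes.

latitude -57.0166°, longitude 70.4220°

δ = 5665.7/3440.065 = 1.646975 rad (94.3647°).
Converting: φ₁ = 0.371387 rad, θ = 3.650880 rad.
Applying the spherical law of cosines for sides, sin φ₂ = sin φ₁ cos δ + cos φ₁ sin δ cos θ = -0.838829, so φ₂ = -57.0166°.
Then Δλ = atan2(-0.452998, 0.228313) = -1.103950 rad, from sin θ sin δ cos φ₁ over cos δ − sin φ₁ sin φ₂.
λ₂ = 133.6737° + -63.2517° = 70.4220°.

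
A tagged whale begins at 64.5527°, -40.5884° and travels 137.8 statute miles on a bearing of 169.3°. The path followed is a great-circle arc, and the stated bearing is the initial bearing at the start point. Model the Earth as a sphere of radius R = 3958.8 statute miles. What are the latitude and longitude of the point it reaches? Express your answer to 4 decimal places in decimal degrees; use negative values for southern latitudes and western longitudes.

latitude 62.5907°, longitude -39.7842°

Central angle δ = d/R = 0.034809 rad.
Start latitude φ₁ = 1.126657 rad; initial bearing θ = 2.954842 rad.
Destination latitude: φ₂ = arcsin( sin φ₁ cos δ + cos φ₁ sin δ cos θ ) = arcsin(0.887740) = 62.5907°.
Δλ = atan2( sin θ sin δ cos φ₁ , cos δ − sin φ₁ sin φ₂ ) = atan2(0.002776, 0.197782) = 0.014037 rad = 0.8042°.
λ₂ = -40.5884° + 0.8042° = -39.7842°.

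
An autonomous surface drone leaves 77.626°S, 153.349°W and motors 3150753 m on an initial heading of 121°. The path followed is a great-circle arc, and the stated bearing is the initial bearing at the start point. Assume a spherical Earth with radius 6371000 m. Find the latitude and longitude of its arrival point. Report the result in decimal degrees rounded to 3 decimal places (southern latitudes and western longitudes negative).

latitude -65.800°, longitude -56.321°

The arc subtends δ = 3150753/6371000 = 0.494546 rad at the centre.
Converting: φ₁ = -1.354829 rad, θ = 2.111848 rad.
Destination latitude: φ₂ = arcsin( sin φ₁ cos δ + cos φ₁ sin δ cos θ ) = arcsin(-0.912122) = -65.800°.
Δλ = atan2( sin θ sin δ cos φ₁ , cos δ − sin φ₁ sin φ₂ ) = atan2(0.087182, -0.010749) = 1.693465 rad = 97.028°.
λ₂ = -153.349° + 97.028° = -56.321°.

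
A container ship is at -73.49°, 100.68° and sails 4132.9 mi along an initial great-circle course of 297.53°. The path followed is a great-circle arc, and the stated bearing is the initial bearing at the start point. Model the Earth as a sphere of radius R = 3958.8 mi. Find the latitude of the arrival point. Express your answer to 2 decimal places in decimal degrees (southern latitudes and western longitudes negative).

The arc subtends δ = 4132.9/3958.8 = 1.043978 rad at the centre.
Converting: φ₁ = -1.282642 rad, θ = 5.192878 rad.
sin φ₂ = sin φ₁ cos δ + cos φ₁ sin δ cos θ = (-0.958770)(0.502786) + (0.284183)(0.864411)(0.462213) = -0.368513
φ₂ = asin(-0.368513) = -0.377409 rad = -21.62°.
Then Δλ = atan2(-0.217835, 0.149466) = -0.969430 rad, from sin θ sin δ cos φ₁ over cos δ − sin φ₁ sin φ₂.
λ₂ = 100.68° + -55.54° = 45.14°.

latitude -21.62°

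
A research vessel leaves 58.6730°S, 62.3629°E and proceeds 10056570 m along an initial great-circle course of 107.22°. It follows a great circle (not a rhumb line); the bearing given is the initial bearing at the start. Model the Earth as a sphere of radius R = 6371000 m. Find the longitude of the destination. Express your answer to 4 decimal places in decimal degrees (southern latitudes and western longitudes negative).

longitude 167.4158°

Central angle δ = d/R = 1.578492 rad.
Converting: φ₁ = -1.024037 rad, θ = 1.871342 rad.
Applying the spherical law of cosines for sides, sin φ₂ = sin φ₁ cos δ + cos φ₁ sin δ cos θ = -0.147340, so φ₂ = -8.4728°.
Δλ = atan2( sin θ sin δ cos φ₁ , cos δ − sin φ₁ sin φ₂ ) = atan2(0.496602, -0.133555) = 1.833519 rad = 105.0529°.
λ₂ = 62.3629° + 105.0529° = 167.4158°.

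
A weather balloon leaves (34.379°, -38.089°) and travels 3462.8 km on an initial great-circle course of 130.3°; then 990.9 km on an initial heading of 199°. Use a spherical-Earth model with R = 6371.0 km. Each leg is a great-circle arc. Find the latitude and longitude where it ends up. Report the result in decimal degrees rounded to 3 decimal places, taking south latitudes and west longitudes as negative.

Apply the spherical direct solution leg by leg, carrying full precision between legs.
Leg 1: from (34.379°, -38.089°), δ = 3462.8/6371 = 0.543525 rad, θ = 130.3° → φ = 11.960°, λ = -14.312°.
Leg 2: from (11.960°, -14.312°), δ = 990.9/6371 = 0.155533 rad, θ = 199° → φ = 3.522°, λ = -17.209°.

latitude 3.522°, longitude -17.209°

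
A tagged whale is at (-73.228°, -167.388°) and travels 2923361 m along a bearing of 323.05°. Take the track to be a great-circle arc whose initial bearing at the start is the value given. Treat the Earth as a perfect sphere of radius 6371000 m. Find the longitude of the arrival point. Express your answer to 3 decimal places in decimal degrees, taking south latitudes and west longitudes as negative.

longitude 168.598°

δ = 2923361/6371000 = 0.458854 rad (26.2904°).
Converting: φ₁ = -1.278070 rad, θ = 5.638286 rad.
Applying the spherical law of cosines for sides, sin φ₂ = sin φ₁ cos δ + cos φ₁ sin δ cos θ = -0.756280, so φ₂ = -49.137°.
Then Δλ = atan2(-0.076830, 0.172452) = -0.419115 rad, from sin θ sin δ cos φ₁ over cos δ − sin φ₁ sin φ₂.
λ₂ = -167.388° + -24.014° = -191.402°, normalized to (−180°, 180°] → 168.598°.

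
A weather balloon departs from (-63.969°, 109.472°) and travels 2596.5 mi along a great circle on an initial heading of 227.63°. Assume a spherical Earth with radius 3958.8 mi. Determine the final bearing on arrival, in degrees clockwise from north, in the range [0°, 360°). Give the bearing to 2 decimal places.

final bearing 314.05°

The arc subtends δ = 2596.5/3958.8 = 0.655881 rad at the centre.
With φ₁ = -63.969° = -1.116470 rad and θ = 227.63° = 3.972893 rad:
Applying the spherical law of cosines for sides, sin φ₂ = sin φ₁ cos δ + cos φ₁ sin δ cos θ = -0.892483, so φ₂ = -63.187°.
Δλ = atan2( sin θ sin δ cos φ₁ , cos δ − sin φ₁ sin φ₂ ) = atan2(-0.197735, -0.009436) = -1.618479 rad = -92.732°.
λ₂ = 109.472° + -92.732° = 16.740°.
The forward bearing on arrival equals the back-azimuth from the destination plus 180°.
Back-azimuth from P₂ (-63.19°, 16.74°) to P₁ (-63.97°, 109.47°), with Δλ' = λ₁ − λ₂ = 92.73°: atan2( sin Δλ' cos φ₁ , cos φ₂ sin φ₁ − sin φ₂ cos φ₁ cos Δλ' ) = 134.05°.
Final bearing = (134.05° + 180°) mod 360° = 314.05°.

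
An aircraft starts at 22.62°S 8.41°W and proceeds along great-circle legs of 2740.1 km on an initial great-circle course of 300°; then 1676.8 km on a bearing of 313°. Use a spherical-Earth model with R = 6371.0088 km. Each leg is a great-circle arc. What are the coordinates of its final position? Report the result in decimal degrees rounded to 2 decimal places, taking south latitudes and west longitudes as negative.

latitude 1.35°, longitude -40.83°

Apply the spherical direct solution leg by leg, carrying full precision between legs.
Leg 1: from (-22.62°, -8.41°), δ = 2740.1/6371.0088 = 0.430089 rad, θ = 300° → φ = -9.04°, λ = -29.86°.
Leg 2: from (-9.04°, -29.86°), δ = 1676.8/6371.0088 = 0.263192 rad, θ = 313° → φ = 1.35°, λ = -40.83°.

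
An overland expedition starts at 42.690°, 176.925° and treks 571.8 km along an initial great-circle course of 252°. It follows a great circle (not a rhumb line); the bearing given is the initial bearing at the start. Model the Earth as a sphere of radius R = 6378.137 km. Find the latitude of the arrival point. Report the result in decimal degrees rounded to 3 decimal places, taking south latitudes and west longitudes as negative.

The arc subtends δ = 571.8/6378.137 = 0.089650 rad at the centre.
With φ₁ = 42.690° = 0.745081 rad and θ = 252° = 4.398230 rad:
Destination latitude: φ₂ = arcsin( sin φ₁ cos δ + cos φ₁ sin δ cos θ ) = arcsin(0.654973) = 40.918°.
Δλ = atan2( sin θ sin δ cos φ₁ , cos δ − sin φ₁ sin φ₂ ) = atan2(-0.062587, 0.551892) = -0.112921 rad = -6.470°.
Hence λ₂ = 176.925° + -6.470° = 170.455°.

latitude 40.918°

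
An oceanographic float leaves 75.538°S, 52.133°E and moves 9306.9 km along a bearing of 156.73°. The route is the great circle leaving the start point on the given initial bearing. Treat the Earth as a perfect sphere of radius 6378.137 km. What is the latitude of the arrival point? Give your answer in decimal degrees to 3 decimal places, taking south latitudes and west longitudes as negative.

latitude -19.624°

δ = 9306.9/6378.137 = 1.459188 rad (83.6053°).
With φ₁ = -75.538° = -1.318387 rad and θ = 156.73° = 2.735455 rad:
Applying the spherical law of cosines for sides, sin φ₂ = sin φ₁ cos δ + cos φ₁ sin δ cos θ = -0.335843, so φ₂ = -19.624°.
Δλ = atan2( sin θ sin δ cos φ₁ , cos δ − sin φ₁ sin φ₂ ) = atan2(0.098049, -0.213824) = 2.711653 rad = 155.366°.
λ₂ = 52.133° + 155.366° = 207.499°, normalized to (−180°, 180°] → -152.501°.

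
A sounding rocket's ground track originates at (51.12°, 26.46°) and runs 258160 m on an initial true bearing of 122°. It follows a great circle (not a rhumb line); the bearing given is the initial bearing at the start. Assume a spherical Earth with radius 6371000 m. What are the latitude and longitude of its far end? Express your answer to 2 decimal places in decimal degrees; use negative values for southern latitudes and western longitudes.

δ = 258160/6371000 = 0.040521 rad (2.3217°).
Start latitude φ₁ = 0.892212 rad; initial bearing θ = 2.129302 rad.
sin φ₂ = sin φ₁ cos δ + cos φ₁ sin δ cos θ = (0.778462)(0.999179) + (0.627691)(0.040510)(-0.529919) = 0.764349
φ₂ = asin(0.764349) = 0.870031 rad = 49.85°.
For the longitude increment, Δλ = atan2( sin θ sin δ cos φ₁, cos δ − sin φ₁ sin φ₂ ) = atan2(0.021564, 0.404163) = 3.05°.
λ₂ = 26.46° + 3.05° = 29.51°.

latitude 49.85°, longitude 29.51°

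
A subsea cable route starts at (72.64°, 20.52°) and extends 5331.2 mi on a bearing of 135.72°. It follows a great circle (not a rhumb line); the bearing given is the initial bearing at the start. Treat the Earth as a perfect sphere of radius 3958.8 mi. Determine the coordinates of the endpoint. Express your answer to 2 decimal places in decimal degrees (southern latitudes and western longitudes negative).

latitude 0.22°, longitude 63.42°

δ = 5331.2/3958.8 = 1.346671 rad (77.1585°).
With φ₁ = 72.64° = 1.267807 rad and θ = 135.72° = 2.368761 rad:
Applying the spherical law of cosines for sides, sin φ₂ = sin φ₁ cos δ + cos φ₁ sin δ cos θ = 0.003856, so φ₂ = 0.22°.
For the longitude increment, Δλ = atan2( sin θ sin δ cos φ₁, cos δ − sin φ₁ sin φ₂ ) = atan2(0.203105, 0.218574) = 42.90°.
Hence λ₂ = 20.52° + 42.90° = 63.42°.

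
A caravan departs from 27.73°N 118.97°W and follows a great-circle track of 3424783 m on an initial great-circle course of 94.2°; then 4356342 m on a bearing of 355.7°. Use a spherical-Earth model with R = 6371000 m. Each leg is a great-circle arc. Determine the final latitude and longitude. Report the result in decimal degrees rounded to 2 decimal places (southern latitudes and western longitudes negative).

latitude 60.48°, longitude -91.20°

Apply the spherical direct solution leg by leg, carrying full precision between legs.
Leg 1: from (27.73°, -118.97°), δ = 3424783/6371000 = 0.537558 rad, θ = 94.2° → φ = 21.50°, λ = -85.68°.
Leg 2: from (21.50°, -85.68°), δ = 4356342/6371000 = 0.683777 rad, θ = 355.7° → φ = 60.48°, λ = -91.20°.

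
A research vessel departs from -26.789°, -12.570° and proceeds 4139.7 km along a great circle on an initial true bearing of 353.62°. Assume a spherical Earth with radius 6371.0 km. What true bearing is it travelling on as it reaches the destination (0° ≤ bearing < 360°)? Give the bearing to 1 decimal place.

Central angle δ = d/R = 0.649772 rad.
With φ₁ = -26.789° = -0.467556 rad and θ = 353.62° = 6.171833 rad:
sin φ₂ = sin φ₁ cos δ + cos φ₁ sin δ cos θ = (-0.450706)(0.796222) + (0.892672)(0.605005)(0.993807) = 0.177865
φ₂ = asin(0.177865) = 0.178816 rad = 10.245°.
Δλ = atan2( sin θ sin δ cos φ₁ , cos δ − sin φ₁ sin φ₂ ) = atan2(-0.060014, 0.876386) = -0.068372 rad = -3.917°.
λ₂ = λ₁ + Δλ = -16.487°.
The forward bearing on arrival equals the back-azimuth from the destination plus 180°.
Back-azimuth from P₂ (10.2°, -16.5°) to P₁ (-26.8°, -12.6°), with Δλ' = λ₁ − λ₂ = 3.9°: atan2( sin Δλ' cos φ₁ , cos φ₂ sin φ₁ − sin φ₂ cos φ₁ cos Δλ' ) = 174.2°.
Final bearing = (174.2° + 180°) mod 360° = 354.2°.

final bearing 354.2°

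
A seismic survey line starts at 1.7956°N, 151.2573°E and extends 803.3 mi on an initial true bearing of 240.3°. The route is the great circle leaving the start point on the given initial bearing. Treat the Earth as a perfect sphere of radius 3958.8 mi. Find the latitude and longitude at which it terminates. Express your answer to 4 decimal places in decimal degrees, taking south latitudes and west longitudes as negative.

Angular distance δ = d/R = 803.3 / 3958.8 = 0.202915 rad.
With φ₁ = 1.7956° = 0.031339 rad and θ = 240.3° = 4.194026 rad:
sin φ₂ = sin φ₁ cos δ + cos φ₁ sin δ cos θ = (0.031334)(0.979483) + (0.999509)(0.201525)(-0.495459) = -0.069107
φ₂ = asin(-0.069107) = -0.069162 rad = -3.9627°.
Then Δλ = atan2(-0.174965, 0.981649) = -0.176384 rad, from sin θ sin δ cos φ₁ over cos δ − sin φ₁ sin φ₂.
λ₂ = λ₁ + Δλ = 141.1512°.

latitude -3.9627°, longitude 141.1512°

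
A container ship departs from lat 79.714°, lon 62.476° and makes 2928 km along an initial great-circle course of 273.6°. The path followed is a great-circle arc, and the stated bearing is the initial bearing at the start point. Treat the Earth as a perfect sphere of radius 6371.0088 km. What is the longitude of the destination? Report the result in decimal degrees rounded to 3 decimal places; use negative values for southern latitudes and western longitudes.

longitude -10.846°

The arc subtends δ = 2928/6371.0088 = 0.459582 rad at the centre.
With φ₁ = 79.714° = 1.391272 rad and θ = 273.6° = 4.775221 rad:
sin φ₂ = sin φ₁ cos δ + cos φ₁ sin δ cos θ = (0.983929)(0.896238) + (0.178562)(0.443573)(0.062791) = 0.886808
φ₂ = asin(0.886808) = 1.090391 rad = 62.475°.
Then Δλ = atan2(-0.079049, 0.023683) = -1.279713 rad, from sin θ sin δ cos φ₁ over cos δ − sin φ₁ sin φ₂.
λ₂ = λ₁ + Δλ = -10.846°.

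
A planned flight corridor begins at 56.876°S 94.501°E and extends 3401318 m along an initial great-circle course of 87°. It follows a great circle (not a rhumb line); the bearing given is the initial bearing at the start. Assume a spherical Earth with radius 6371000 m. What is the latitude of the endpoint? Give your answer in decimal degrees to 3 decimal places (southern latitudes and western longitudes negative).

The arc subtends δ = 3401318/6371000 = 0.533875 rad at the centre.
Start latitude φ₁ = -0.992673 rad; initial bearing θ = 1.518436 rad.
Applying the spherical law of cosines for sides, sin φ₂ = sin φ₁ cos δ + cos φ₁ sin δ cos θ = -0.706393, so φ₂ = -44.942°.
Δλ = atan2( sin θ sin δ cos φ₁ , cos δ − sin φ₁ sin φ₂ ) = atan2(0.277694, 0.269245) = 0.800845 rad = 45.885°.
λ₂ = 94.501° + 45.885° = 140.386°.

latitude -44.942°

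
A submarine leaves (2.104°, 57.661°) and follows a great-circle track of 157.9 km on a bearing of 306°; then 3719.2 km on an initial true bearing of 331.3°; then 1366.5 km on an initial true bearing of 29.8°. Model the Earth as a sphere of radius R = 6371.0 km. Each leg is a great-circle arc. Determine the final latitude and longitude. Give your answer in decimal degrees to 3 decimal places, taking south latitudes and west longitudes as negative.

Apply the spherical direct solution leg by leg, carrying full precision between legs.
Leg 1: from (2.104°, 57.661°), δ = 157.9/6371 = 0.024784 rad, θ = 306° → φ = 2.938°, λ = 56.511°.
Leg 2: from (2.938°, 56.511°), δ = 3719.2/6371 = 0.583770 rad, θ = 331.3° → φ = 31.708°, λ = 38.384°.
Leg 3: from (31.708°, 38.384°), δ = 1366.5/6371 = 0.214488 rad, θ = 29.8° → φ = 42.120°, λ = 46.582°.

latitude 42.120°, longitude 46.582°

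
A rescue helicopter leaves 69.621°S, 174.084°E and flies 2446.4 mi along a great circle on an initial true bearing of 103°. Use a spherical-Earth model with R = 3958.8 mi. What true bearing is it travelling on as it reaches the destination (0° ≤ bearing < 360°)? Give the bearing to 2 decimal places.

Angular distance δ = d/R = 2446.4 / 3958.8 = 0.617965 rad.
With φ₁ = -69.621° = -1.215116 rad and θ = 103° = 1.797689 rad:
Destination latitude: φ₂ = arcsin( sin φ₁ cos δ + cos φ₁ sin δ cos θ ) = arcsin(-0.809430) = -54.040°.
For the longitude increment, Δλ = atan2( sin θ sin δ cos φ₁, cos δ − sin φ₁ sin φ₂ ) = atan2(0.196585, 0.056292) = 74.021°.
λ₂ = 174.084° + 74.021° = 248.105°, normalized to (−180°, 180°] → -111.895°.
The forward bearing on arrival equals the back-azimuth from the destination plus 180°.
Back-azimuth from P₂ (-54.04°, -111.90°) to P₁ (-69.62°, 174.08°), with Δλ' = λ₁ − λ₂ = 285.98°: atan2( sin Δλ' cos φ₁ , cos φ₂ sin φ₁ − sin φ₂ cos φ₁ cos Δλ' ) = 215.30°.
Final bearing = (215.30° + 180°) mod 360° = 35.30°.

final bearing 35.30°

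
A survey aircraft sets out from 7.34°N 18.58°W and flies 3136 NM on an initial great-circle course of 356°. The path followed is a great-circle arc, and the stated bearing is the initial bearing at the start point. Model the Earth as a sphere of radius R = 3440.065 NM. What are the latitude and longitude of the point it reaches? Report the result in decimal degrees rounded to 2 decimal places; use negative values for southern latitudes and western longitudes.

Central angle δ = d/R = 0.911611 rad.
Start latitude φ₁ = 0.128107 rad; initial bearing θ = 6.213372 rad.
sin φ₂ = sin φ₁ cos δ + cos φ₁ sin δ cos θ = (0.127757)(0.612473) + (0.991805)(0.790491)(0.997564) = 0.860352
φ₂ = asin(0.860352) = 1.035959 rad = 59.36°.
Then Δλ = atan2(-0.054690, 0.502557) = -0.108397 rad, from sin θ sin δ cos φ₁ over cos δ − sin φ₁ sin φ₂.
Hence λ₂ = -18.58° + -6.21° = -24.79°.

latitude 59.36°, longitude -24.79°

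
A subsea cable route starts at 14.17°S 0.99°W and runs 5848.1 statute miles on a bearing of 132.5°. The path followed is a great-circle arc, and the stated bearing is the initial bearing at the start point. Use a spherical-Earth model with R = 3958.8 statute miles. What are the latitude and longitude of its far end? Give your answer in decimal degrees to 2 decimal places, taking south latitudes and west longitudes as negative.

latitude -42.46°, longitude 94.77°

Angular distance δ = d/R = 5848.1 / 3958.8 = 1.477241 rad.
With φ₁ = -14.17° = -0.247313 rad and θ = 132.5° = 2.312561 rad:
Applying the spherical law of cosines for sides, sin φ₂ = sin φ₁ cos δ + cos φ₁ sin δ cos θ = -0.675039, so φ₂ = -42.46°.
Then Δλ = atan2(0.711719, -0.071830) = 1.671381 rad, from sin θ sin δ cos φ₁ over cos δ − sin φ₁ sin φ₂.
Hence λ₂ = -0.99° + 95.76° = 94.77°.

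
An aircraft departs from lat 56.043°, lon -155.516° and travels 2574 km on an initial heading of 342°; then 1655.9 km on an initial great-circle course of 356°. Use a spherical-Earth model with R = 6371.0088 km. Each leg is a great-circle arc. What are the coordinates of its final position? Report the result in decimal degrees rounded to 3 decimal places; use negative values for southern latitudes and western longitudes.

Apply the spherical direct solution leg by leg, carrying full precision between legs.
Leg 1: from (56.043°, -155.516°), δ = 2574/6371.0088 = 0.404018 rad, θ = 342° → φ = 76.291°, λ = 173.647°.
Leg 2: from (76.291°, 173.647°), δ = 1655.9/6371.0088 = 0.259912 rad, θ = 356° → φ = 88.459°, λ = 35.467°.

latitude 88.459°, longitude 35.467°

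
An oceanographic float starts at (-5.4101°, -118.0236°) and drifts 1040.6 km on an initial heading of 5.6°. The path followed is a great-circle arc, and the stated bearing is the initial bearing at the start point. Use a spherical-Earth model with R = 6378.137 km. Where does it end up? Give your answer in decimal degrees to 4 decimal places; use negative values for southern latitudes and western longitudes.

latitude 3.8934°, longitude -117.1133°

Angular distance δ = d/R = 1040.6 / 6378.137 = 0.163151 rad.
Start latitude φ₁ = -0.094424 rad; initial bearing θ = 0.097738 rad.
sin φ₂ = sin φ₁ cos δ + cos φ₁ sin δ cos θ = (-0.094284)(0.986720) + (0.995545)(0.162428)(0.995227) = 0.067901
φ₂ = asin(0.067901) = 0.067953 rad = 3.8934°.
Δλ = atan2( sin θ sin δ cos φ₁ , cos δ − sin φ₁ sin φ₂ ) = atan2(0.015780, 0.993122) = 0.015888 rad = 0.9103°.
λ₂ = λ₁ + Δλ = -117.1133°.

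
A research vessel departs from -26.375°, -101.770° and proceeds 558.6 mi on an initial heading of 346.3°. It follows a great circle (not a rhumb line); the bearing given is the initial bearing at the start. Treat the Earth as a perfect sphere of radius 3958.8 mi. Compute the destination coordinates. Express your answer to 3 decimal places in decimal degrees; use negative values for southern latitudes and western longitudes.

latitude -18.507°, longitude -103.783°

Central angle δ = d/R = 0.141103 rad.
With φ₁ = -26.375° = -0.460331 rad and θ = 346.3° = 6.044075 rad:
Applying the spherical law of cosines for sides, sin φ₂ = sin φ₁ cos δ + cos φ₁ sin δ cos θ = -0.317418, so φ₂ = -18.507°.
For the longitude increment, Δλ = atan2( sin θ sin δ cos φ₁, cos δ − sin φ₁ sin φ₂ ) = atan2(-0.029841, 0.849050) = -2.013°.
λ₂ = -101.770° + -2.013° = -103.783°.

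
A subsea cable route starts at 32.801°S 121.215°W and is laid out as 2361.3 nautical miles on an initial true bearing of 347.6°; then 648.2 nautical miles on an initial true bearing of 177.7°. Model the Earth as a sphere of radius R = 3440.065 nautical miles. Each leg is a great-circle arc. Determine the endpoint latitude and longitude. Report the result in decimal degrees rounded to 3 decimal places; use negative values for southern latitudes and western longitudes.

Apply the spherical direct solution leg by leg, carrying full precision between legs.
Leg 1: from (-32.801°, -121.215°), δ = 2361.3/3440.065 = 0.686411 rad, θ = 347.6° → φ = 5.811°, λ = -129.077°.
Leg 2: from (5.811°, -129.077°), δ = 648.2/3440.065 = 0.188427 rad, θ = 177.7° → φ = -4.976°, λ = -128.645°.

latitude -4.976°, longitude -128.645°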